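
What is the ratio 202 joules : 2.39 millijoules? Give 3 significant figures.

84500

(202) / (2.39 × 10⁻³) = 84.52 × 10³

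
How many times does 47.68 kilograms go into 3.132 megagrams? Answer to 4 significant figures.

65.69

(3.132 × 10⁶) / (47.68 × 10³) = 0.065688 × 10³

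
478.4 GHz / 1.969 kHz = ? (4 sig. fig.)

(478.4 × 10^9) / (1.969 × 10^3) = 242.97 × 10^6

243000000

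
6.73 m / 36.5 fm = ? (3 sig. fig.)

184000000000000

(6.73) / (36.5 × 10^-15) = 0.1844 × 10^15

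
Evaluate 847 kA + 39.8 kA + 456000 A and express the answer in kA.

1342.8 kA

In kA:
  847 kA → 847
  39.8 kA → 39.8
  456000 A = 456000 × 10^-3 kA = 456
Sum: 847 + 39.8 + 456 = 1342.8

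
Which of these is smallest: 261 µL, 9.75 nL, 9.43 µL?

9.75 nL

261 µL = 0.000261 L
9.75 nL = 0.00000000975 L
9.43 µL = 0.00000943 L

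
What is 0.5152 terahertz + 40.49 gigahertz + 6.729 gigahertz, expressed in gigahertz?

562.419 gigahertz

In gigahertz:
  0.5152 terahertz = 0.5152e3 gigahertz = 515.2
  40.49 gigahertz → 40.49
  6.729 gigahertz → 6.729
Sum: 515.2 + 40.49 + 6.729 = 562.419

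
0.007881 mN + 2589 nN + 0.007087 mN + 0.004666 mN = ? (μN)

22.223 μN

In μN:
  0.007881 mN = 0.007881 × 10^3 μN = 7.881
  2589 nN = 2589 × 10^-3 μN = 2.589
  0.007087 mN = 0.007087 × 10^3 μN = 7.087
  0.004666 mN = 0.004666 × 10^3 μN = 4.666
Sum: 7.881 + 2.589 + 7.087 + 4.666 = 22.223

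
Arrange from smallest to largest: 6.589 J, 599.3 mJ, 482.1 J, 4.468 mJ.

4.468 mJ < 599.3 mJ < 6.589 J < 482.1 J

6.589 J = 6.589 J
599.3 mJ = 0.5993 J
482.1 J = 482.1 J
4.468 mJ = 0.004468 J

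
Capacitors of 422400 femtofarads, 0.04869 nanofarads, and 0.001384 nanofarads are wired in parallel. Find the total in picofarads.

472.474 picofarads

In picofarads:
  422400 femtofarads = 422400 × 10^-3 picofarads = 422.4
  0.04869 nanofarads = 0.04869 × 10^3 picofarads = 48.69
  0.001384 nanofarads = 0.001384 × 10^3 picofarads = 1.384
Sum: 422.4 + 48.69 + 1.384 = 472.474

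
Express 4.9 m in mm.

4900 mm

(no prefix) = 10^0, milli = 10^-3; factor is 10^3.
4.9 × 10^3 = 4900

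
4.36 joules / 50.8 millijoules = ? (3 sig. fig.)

85.8

(4.36) / (50.8e-3) = 0.08583e3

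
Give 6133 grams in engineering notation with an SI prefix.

6.133 kilograms

= 6.133 × 10³ grams; 10³ is kilo.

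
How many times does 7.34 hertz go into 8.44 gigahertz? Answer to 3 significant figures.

1150000000

(8.44e9) / (7.34) = 1.15e9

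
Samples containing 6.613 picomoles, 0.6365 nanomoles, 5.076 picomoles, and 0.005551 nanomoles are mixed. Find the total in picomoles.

653.74 picomoles

In picomoles:
  6.613 picomoles → 6.613
  0.6365 nanomoles = 0.6365 × 10^3 picomoles = 636.5
  5.076 picomoles → 5.076
  0.005551 nanomoles = 0.005551 × 10^3 picomoles = 5.551
Sum: 6.613 + 636.5 + 5.076 + 5.551 = 653.74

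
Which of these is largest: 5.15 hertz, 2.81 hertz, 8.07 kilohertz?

8.07 kilohertz

5.15 hertz = 5.15 hertz
2.81 hertz = 2.81 hertz
8.07 kilohertz = 8070 hertz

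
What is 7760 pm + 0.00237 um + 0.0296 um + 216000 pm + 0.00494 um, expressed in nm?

In nm:
  7760 pm = 7760 × 10⁻³ nm = 7.76
  0.00237 um = 0.00237 × 10³ nm = 2.37
  0.0296 um = 0.0296 × 10³ nm = 29.6
  216000 pm = 216000 × 10⁻³ nm = 216
  0.00494 um = 0.00494 × 10³ nm = 4.94
Sum: 7.76 + 2.37 + 29.6 + 216 + 4.94 = 260.67

260.67 nm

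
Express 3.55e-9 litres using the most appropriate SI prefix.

= 3.55e-9 litres; 1e-9 is nano.

3.55 nanolitres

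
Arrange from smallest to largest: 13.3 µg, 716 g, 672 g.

13.3 µg < 672 g < 716 g

13.3 µg = 0.0000133 g
716 g = 716 g
672 g = 672 g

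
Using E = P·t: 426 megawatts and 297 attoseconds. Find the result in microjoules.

426 × 10^6 × 297 × 10^-18 = 126522 × 10^-12 J

0.126522 microjoules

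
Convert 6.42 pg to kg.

pico = 10^-12, kilo = 10^3; factor is 10^-15.
6.42 × 10^-15 = 0.00000000000000642

0.00000000000000642 kg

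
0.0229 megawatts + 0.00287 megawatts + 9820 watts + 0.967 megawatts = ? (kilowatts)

1002.59 kilowatts

In kilowatts:
  0.0229 megawatts = 0.0229 × 10^3 kilowatts = 22.9
  0.00287 megawatts = 0.00287 × 10^3 kilowatts = 2.87
  9820 watts = 9820 × 10^-3 kilowatts = 9.82
  0.967 megawatts = 0.967 × 10^3 kilowatts = 967
Sum: 22.9 + 2.87 + 9.82 + 967 = 1002.59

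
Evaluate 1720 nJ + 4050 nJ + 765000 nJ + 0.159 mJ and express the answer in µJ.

929.77 µJ

In µJ:
  1720 nJ = 1720 × 10⁻³ µJ = 1.72
  4050 nJ = 4050 × 10⁻³ µJ = 4.05
  765000 nJ = 765000 × 10⁻³ µJ = 765
  0.159 mJ = 0.159 × 10³ µJ = 159
Sum: 1.72 + 4.05 + 765 + 159 = 929.77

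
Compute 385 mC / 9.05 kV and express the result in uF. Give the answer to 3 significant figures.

(385 × 10^-3) / (9.05 × 10^3) = 42.541 × 10^-6 F

42.5 uF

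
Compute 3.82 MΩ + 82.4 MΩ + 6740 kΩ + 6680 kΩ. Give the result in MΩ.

99.64 MΩ

In MΩ:
  3.82 MΩ → 3.82
  82.4 MΩ → 82.4
  6740 kΩ = 6740 × 10⁻³ MΩ = 6.74
  6680 kΩ = 6680 × 10⁻³ MΩ = 6.68
Sum: 3.82 + 82.4 + 6.74 + 6.68 = 99.64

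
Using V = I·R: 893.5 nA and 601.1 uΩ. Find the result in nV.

893.5e-9 × 601.1e-6 = 537082.85e-15 V

0.53708285 nV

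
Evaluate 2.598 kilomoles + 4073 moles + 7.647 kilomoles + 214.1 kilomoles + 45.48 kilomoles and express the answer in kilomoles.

273.898 kilomoles

In kilomoles:
  2.598 kilomoles → 2.598
  4073 moles = 4073 × 10^-3 kilomoles = 4.073
  7.647 kilomoles → 7.647
  214.1 kilomoles → 214.1
  45.48 kilomoles → 45.48
Sum: 2.598 + 4.073 + 7.647 + 214.1 + 45.48 = 273.898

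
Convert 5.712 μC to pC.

5712000 pC

micro = 10⁻⁶, pico = 10⁻¹²; factor is 10⁶.
5.712 × 10⁶ = 5712000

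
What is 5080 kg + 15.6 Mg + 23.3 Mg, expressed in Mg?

In Mg:
  5080 kg = 5080 × 10^-3 Mg = 5.08
  15.6 Mg → 15.6
  23.3 Mg → 23.3
Sum: 5.08 + 15.6 + 23.3 = 43.98

43.98 Mg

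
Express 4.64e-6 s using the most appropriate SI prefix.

= 4.64e-6 s; 1e-6 is micro.

4.64 us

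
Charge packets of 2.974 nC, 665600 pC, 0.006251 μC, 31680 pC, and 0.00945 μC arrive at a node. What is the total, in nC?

In nC:
  2.974 nC → 2.974
  665600 pC = 665600 × 10^-3 nC = 665.6
  0.006251 μC = 0.006251 × 10^3 nC = 6.251
  31680 pC = 31680 × 10^-3 nC = 31.68
  0.00945 μC = 0.00945 × 10^3 nC = 9.45
Sum: 2.974 + 665.6 + 6.251 + 31.68 + 9.45 = 715.955

715.955 nC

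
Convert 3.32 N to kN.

(no prefix) = 10^0, kilo = 10^3; factor is 10^-3.
3.32 × 10^-3 = 0.00332

0.00332 kN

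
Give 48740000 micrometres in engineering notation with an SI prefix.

= 48.74 metres; mantissa already in [1, 1000).

48.74 metres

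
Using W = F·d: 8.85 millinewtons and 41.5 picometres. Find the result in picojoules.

0.367275 picojoules

8.85 × 10⁻³ × 41.5 × 10⁻¹² = 367.275 × 10⁻¹⁵ J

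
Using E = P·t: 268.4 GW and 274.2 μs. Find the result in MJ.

73.59528 MJ

268.4 × 10^9 × 274.2 × 10^-6 = 73595.28 × 10^3 J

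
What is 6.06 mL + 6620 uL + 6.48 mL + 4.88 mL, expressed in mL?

24.04 mL

In mL:
  6.06 mL → 6.06
  6620 uL = 6620 × 10⁻³ mL = 6.62
  6.48 mL → 6.48
  4.88 mL → 4.88
Sum: 6.06 + 6.62 + 6.48 + 4.88 = 24.04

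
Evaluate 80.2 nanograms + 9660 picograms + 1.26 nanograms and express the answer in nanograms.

91.12 nanograms

In nanograms:
  80.2 nanograms → 80.2
  9660 picograms = 9660 × 10⁻³ nanograms = 9.66
  1.26 nanograms → 1.26
Sum: 80.2 + 9.66 + 1.26 = 91.12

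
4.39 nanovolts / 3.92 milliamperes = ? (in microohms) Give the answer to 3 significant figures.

1.12 microohms

(4.39 × 10⁻⁹) / (3.92 × 10⁻³) = 1.1199 × 10⁻⁶ Ω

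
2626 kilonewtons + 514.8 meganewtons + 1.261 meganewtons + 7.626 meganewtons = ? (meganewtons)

In meganewtons:
  2626 kilonewtons = 2626e-3 meganewtons = 2.626
  514.8 meganewtons → 514.8
  1.261 meganewtons → 1.261
  7.626 meganewtons → 7.626
Sum: 2.626 + 514.8 + 1.261 + 7.626 = 526.313

526.313 meganewtons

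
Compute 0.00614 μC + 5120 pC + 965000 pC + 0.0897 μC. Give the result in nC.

In nC:
  0.00614 μC = 0.00614e3 nC = 6.14
  5120 pC = 5120e-3 nC = 5.12
  965000 pC = 965000e-3 nC = 965
  0.0897 μC = 0.0897e3 nC = 89.7
Sum: 6.14 + 5.12 + 965 + 89.7 = 1065.96

1065.96 nC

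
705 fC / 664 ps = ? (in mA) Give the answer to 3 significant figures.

(705e-15) / (664e-12) = 1.0617e-3 A

1.06 mA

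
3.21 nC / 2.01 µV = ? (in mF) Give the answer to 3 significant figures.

(3.21 × 10⁻⁹) / (2.01 × 10⁻⁶) = 1.597 × 10⁻³ F

1.60 mF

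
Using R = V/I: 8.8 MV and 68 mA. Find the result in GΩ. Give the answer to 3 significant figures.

0.129 GΩ

(8.8 × 10^6) / (68 × 10^-3) = 0.12941 × 10^9 Ω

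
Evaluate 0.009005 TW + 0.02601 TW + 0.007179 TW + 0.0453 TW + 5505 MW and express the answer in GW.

92.999 GW

In GW:
  0.009005 TW = 0.009005e3 GW = 9.005
  0.02601 TW = 0.02601e3 GW = 26.01
  0.007179 TW = 0.007179e3 GW = 7.179
  0.0453 TW = 0.0453e3 GW = 45.3
  5505 MW = 5505e-3 GW = 5.505
Sum: 9.005 + 26.01 + 7.179 + 45.3 + 5.505 = 92.999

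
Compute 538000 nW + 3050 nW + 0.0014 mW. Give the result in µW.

542.45 µW

In µW:
  538000 nW = 538000e-3 µW = 538
  3050 nW = 3050e-3 µW = 3.05
  0.0014 mW = 0.0014e3 µW = 1.4
Sum: 538 + 3.05 + 1.4 = 542.45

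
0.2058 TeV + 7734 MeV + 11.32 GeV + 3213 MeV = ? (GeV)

In GeV:
  0.2058 TeV = 0.2058 × 10³ GeV = 205.8
  7734 MeV = 7734 × 10⁻³ GeV = 7.734
  11.32 GeV → 11.32
  3213 MeV = 3213 × 10⁻³ GeV = 3.213
Sum: 205.8 + 7.734 + 11.32 + 3.213 = 228.067

228.067 GeV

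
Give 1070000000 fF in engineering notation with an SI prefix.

1.07 uF

= 1.07e-6 F; 1e-6 is micro.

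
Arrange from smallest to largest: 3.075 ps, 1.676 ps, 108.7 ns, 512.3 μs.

3.075 ps = 0.000000000003075 s
1.676 ps = 0.000000000001676 s
108.7 ns = 0.0000001087 s
512.3 μs = 0.0005123 s

1.676 ps < 3.075 ps < 108.7 ns < 512.3 μs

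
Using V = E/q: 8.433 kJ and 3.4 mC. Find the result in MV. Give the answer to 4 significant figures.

(8.433 × 10³) / (3.4 × 10⁻³) = 2.48029 × 10⁶ V

2.480 MV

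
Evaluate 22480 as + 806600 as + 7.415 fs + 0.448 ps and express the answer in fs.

1284.495 fs

In fs:
  22480 as = 22480e-3 fs = 22.48
  806600 as = 806600e-3 fs = 806.6
  7.415 fs → 7.415
  0.448 ps = 0.448e3 fs = 448
Sum: 22.48 + 806.6 + 7.415 + 448 = 1284.495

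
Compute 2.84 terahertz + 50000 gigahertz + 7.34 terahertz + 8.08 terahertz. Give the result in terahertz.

68.26 terahertz

In terahertz:
  2.84 terahertz → 2.84
  50000 gigahertz = 50000 × 10^-3 terahertz = 50
  7.34 terahertz → 7.34
  8.08 terahertz → 8.08
Sum: 2.84 + 50 + 7.34 + 8.08 = 68.26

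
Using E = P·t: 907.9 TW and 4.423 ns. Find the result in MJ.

4.0156417 MJ

907.9 × 10^12 × 4.423 × 10^-9 = 4015.6417 × 10^3 J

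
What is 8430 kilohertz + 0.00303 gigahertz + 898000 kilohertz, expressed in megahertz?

909.46 megahertz

In megahertz:
  8430 kilohertz = 8430 × 10^-3 megahertz = 8.43
  0.00303 gigahertz = 0.00303 × 10^3 megahertz = 3.03
  898000 kilohertz = 898000 × 10^-3 megahertz = 898
Sum: 8.43 + 3.03 + 898 = 909.46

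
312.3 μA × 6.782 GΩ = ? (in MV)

2.1180186 MV

312.3 × 10^-6 × 6.782 × 10^9 = 2118.0186 × 10^3 V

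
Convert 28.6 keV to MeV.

0.0286 MeV

kilo = 10³, mega = 10⁶; factor is 10⁻³.
28.6 × 10⁻³ = 0.0286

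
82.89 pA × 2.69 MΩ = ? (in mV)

0.2229741 mV

82.89 × 10⁻¹² × 2.69 × 10⁶ = 222.9741 × 10⁻⁶ V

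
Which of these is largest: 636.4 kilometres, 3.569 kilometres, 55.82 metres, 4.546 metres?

636.4 kilometres

636.4 kilometres = 636400 metres
3.569 kilometres = 3569 metres
55.82 metres = 55.82 metres
4.546 metres = 4.546 metres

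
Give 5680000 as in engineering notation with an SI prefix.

= 5.68 × 10^-12 s; 10^-12 is pico.

5.68 ps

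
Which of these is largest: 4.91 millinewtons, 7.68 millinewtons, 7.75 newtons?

7.75 newtons

4.91 millinewtons = 0.00491 newtons
7.68 millinewtons = 0.00768 newtons
7.75 newtons = 7.75 newtons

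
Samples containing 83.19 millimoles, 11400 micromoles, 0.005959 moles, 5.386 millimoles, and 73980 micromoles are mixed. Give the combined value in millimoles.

179.915 millimoles

In millimoles:
  83.19 millimoles → 83.19
  11400 micromoles = 11400 × 10^-3 millimoles = 11.4
  0.005959 moles = 0.005959 × 10^3 millimoles = 5.959
  5.386 millimoles → 5.386
  73980 micromoles = 73980 × 10^-3 millimoles = 73.98
Sum: 83.19 + 11.4 + 5.959 + 5.386 + 73.98 = 179.915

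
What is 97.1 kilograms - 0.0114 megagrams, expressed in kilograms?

In kilograms:
  97.1 kilograms → 97.1
  0.0114 megagrams = 0.0114 × 10^3 kilograms = 11.4
Difference: 97.1 - 11.4 = 85.7

85.7 kilograms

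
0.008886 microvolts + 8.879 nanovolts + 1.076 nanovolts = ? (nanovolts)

In nanovolts:
  0.008886 microvolts = 0.008886 × 10^3 nanovolts = 8.886
  8.879 nanovolts → 8.879
  1.076 nanovolts → 1.076
Sum: 8.886 + 8.879 + 1.076 = 18.841

18.841 nanovolts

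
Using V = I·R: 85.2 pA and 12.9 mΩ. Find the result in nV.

85.2 × 10^-12 × 12.9 × 10^-3 = 1099.08 × 10^-15 V

0.00109908 nV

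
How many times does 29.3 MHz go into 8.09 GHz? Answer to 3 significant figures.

276

(8.09 × 10^9) / (29.3 × 10^6) = 0.2761 × 10^3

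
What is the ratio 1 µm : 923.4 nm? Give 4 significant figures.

1.083

(1 × 10⁻⁶) / (923.4 × 10⁻⁹) = 0.001083 × 10³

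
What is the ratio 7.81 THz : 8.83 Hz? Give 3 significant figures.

(7.81 × 10^12) / (8.83) = 0.8845 × 10^12

884000000000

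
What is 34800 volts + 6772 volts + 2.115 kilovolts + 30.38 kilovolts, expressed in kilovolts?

74.067 kilovolts

In kilovolts:
  34800 volts = 34800 × 10⁻³ kilovolts = 34.8
  6772 volts = 6772 × 10⁻³ kilovolts = 6.772
  2.115 kilovolts → 2.115
  30.38 kilovolts → 30.38
Sum: 34.8 + 6.772 + 2.115 + 30.38 = 74.067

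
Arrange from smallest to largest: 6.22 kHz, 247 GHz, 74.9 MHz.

6.22 kHz = 6220 Hz
247 GHz = 247000000000 Hz
74.9 MHz = 74900000 Hz

6.22 kHz < 74.9 MHz < 247 GHz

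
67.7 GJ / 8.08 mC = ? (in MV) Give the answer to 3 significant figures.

8380000 MV

(67.7 × 10⁹) / (8.08 × 10⁻³) = 8.3787 × 10¹² V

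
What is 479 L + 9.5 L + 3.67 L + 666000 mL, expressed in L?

In L:
  479 L → 479
  9.5 L → 9.5
  3.67 L → 3.67
  666000 mL = 666000 × 10⁻³ L = 666
Sum: 479 + 9.5 + 3.67 + 666 = 1158.17

1158.17 L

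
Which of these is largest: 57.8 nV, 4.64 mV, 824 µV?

57.8 nV = 0.0000000578 V
4.64 mV = 0.00464 V
824 µV = 0.000824 V

4.64 mV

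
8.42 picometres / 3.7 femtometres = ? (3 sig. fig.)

(8.42 × 10^-12) / (3.7 × 10^-15) = 2.276 × 10^3

2280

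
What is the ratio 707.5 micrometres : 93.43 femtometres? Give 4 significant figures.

(707.5 × 10^-6) / (93.43 × 10^-15) = 7.5725 × 10^9

7573000000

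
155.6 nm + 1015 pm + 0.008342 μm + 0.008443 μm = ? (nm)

173.4 nm

In nm:
  155.6 nm → 155.6
  1015 pm = 1015 × 10^-3 nm = 1.015
  0.008342 μm = 0.008342 × 10^3 nm = 8.342
  0.008443 μm = 0.008443 × 10^3 nm = 8.443
Sum: 155.6 + 1.015 + 8.342 + 8.443 = 173.4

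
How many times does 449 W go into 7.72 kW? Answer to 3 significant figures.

17.2

(7.72 × 10^3) / (449) = 0.01719 × 10^3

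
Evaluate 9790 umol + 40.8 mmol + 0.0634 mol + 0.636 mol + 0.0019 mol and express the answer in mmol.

751.89 mmol

In mmol:
  9790 umol = 9790 × 10⁻³ mmol = 9.79
  40.8 mmol → 40.8
  0.0634 mol = 0.0634 × 10³ mmol = 63.4
  0.636 mol = 0.636 × 10³ mmol = 636
  0.0019 mol = 0.0019 × 10³ mmol = 1.9
Sum: 9.79 + 40.8 + 63.4 + 636 + 1.9 = 751.89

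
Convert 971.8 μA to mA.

0.9718 mA

micro = 10^-6, milli = 10^-3; factor is 10^-3.
971.8 × 10^-3 = 0.9718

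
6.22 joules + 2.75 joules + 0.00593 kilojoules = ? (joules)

14.9 joules

In joules:
  6.22 joules → 6.22
  2.75 joules → 2.75
  0.00593 kilojoules = 0.00593e3 joules = 5.93
Sum: 6.22 + 2.75 + 5.93 = 14.9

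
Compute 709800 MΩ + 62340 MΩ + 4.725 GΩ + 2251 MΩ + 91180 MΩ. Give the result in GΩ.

870.296 GΩ

In GΩ:
  709800 MΩ = 709800 × 10^-3 GΩ = 709.8
  62340 MΩ = 62340 × 10^-3 GΩ = 62.34
  4.725 GΩ → 4.725
  2251 MΩ = 2251 × 10^-3 GΩ = 2.251
  91180 MΩ = 91180 × 10^-3 GΩ = 91.18
Sum: 709.8 + 62.34 + 4.725 + 2.251 + 91.18 = 870.296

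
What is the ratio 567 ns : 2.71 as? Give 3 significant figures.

209000000000

(567 × 10^-9) / (2.71 × 10^-18) = 209.2 × 10^9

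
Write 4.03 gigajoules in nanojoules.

4030000000000000000 nanojoules

giga = 1e9, nano = 1e-9; factor is 1e18.
4.03 × 1e18 = 4030000000000000000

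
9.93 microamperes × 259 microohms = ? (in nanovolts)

2.57187 nanovolts

9.93 × 10^-6 × 259 × 10^-6 = 2571.87 × 10^-12 V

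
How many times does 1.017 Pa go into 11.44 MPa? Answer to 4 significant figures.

11250000

(11.44 × 10^6) / (1.017) = 11.249 × 10^6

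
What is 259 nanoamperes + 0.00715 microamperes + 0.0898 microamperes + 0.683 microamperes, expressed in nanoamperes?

1038.95 nanoamperes

In nanoamperes:
  259 nanoamperes → 259
  0.00715 microamperes = 0.00715 × 10^3 nanoamperes = 7.15
  0.0898 microamperes = 0.0898 × 10^3 nanoamperes = 89.8
  0.683 microamperes = 0.683 × 10^3 nanoamperes = 683
Sum: 259 + 7.15 + 89.8 + 683 = 1038.95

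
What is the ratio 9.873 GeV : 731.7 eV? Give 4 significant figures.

13490000

(9.873e9) / (731.7) = 0.013493e9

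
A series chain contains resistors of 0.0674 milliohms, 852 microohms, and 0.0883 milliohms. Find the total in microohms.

In microohms:
  0.0674 milliohms = 0.0674e3 microohms = 67.4
  852 microohms → 852
  0.0883 milliohms = 0.0883e3 microohms = 88.3
Sum: 67.4 + 852 + 88.3 = 1007.7

1007.7 microohms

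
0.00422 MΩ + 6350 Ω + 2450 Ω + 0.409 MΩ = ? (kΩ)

422.02 kΩ

In kΩ:
  0.00422 MΩ = 0.00422e3 kΩ = 4.22
  6350 Ω = 6350e-3 kΩ = 6.35
  2450 Ω = 2450e-3 kΩ = 2.45
  0.409 MΩ = 0.409e3 kΩ = 409
Sum: 4.22 + 6.35 + 2.45 + 409 = 422.02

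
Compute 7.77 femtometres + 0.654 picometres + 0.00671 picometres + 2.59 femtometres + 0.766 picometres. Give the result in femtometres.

In femtometres:
  7.77 femtometres → 7.77
  0.654 picometres = 0.654 × 10³ femtometres = 654
  0.00671 picometres = 0.00671 × 10³ femtometres = 6.71
  2.59 femtometres → 2.59
  0.766 picometres = 0.766 × 10³ femtometres = 766
Sum: 7.77 + 654 + 6.71 + 2.59 + 766 = 1437.07

1437.07 femtometres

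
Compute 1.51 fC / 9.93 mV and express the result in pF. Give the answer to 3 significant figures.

0.152 pF

(1.51 × 10^-15) / (9.93 × 10^-3) = 0.15206 × 10^-12 F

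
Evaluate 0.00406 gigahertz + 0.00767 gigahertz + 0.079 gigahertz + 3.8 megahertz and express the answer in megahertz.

In megahertz:
  0.00406 gigahertz = 0.00406 × 10^3 megahertz = 4.06
  0.00767 gigahertz = 0.00767 × 10^3 megahertz = 7.67
  0.079 gigahertz = 0.079 × 10^3 megahertz = 79
  3.8 megahertz → 3.8
Sum: 4.06 + 7.67 + 79 + 3.8 = 94.53

94.53 megahertz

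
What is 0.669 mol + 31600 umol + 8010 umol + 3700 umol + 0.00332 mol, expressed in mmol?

715.63 mmol

In mmol:
  0.669 mol = 0.669 × 10^3 mmol = 669
  31600 umol = 31600 × 10^-3 mmol = 31.6
  8010 umol = 8010 × 10^-3 mmol = 8.01
  3700 umol = 3700 × 10^-3 mmol = 3.7
  0.00332 mol = 0.00332 × 10^3 mmol = 3.32
Sum: 669 + 31.6 + 8.01 + 3.7 + 3.32 = 715.63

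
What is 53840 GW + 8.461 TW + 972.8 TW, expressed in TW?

1035.101 TW

In TW:
  53840 GW = 53840 × 10⁻³ TW = 53.84
  8.461 TW → 8.461
  972.8 TW → 972.8
Sum: 53.84 + 8.461 + 972.8 = 1035.101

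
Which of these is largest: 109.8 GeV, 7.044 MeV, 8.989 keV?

109.8 GeV

109.8 GeV = 109800000000 eV
7.044 MeV = 7044000 eV
8.989 keV = 8989 eV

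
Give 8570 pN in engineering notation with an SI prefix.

= 8.57e-9 N; 1e-9 is nano.

8.57 nN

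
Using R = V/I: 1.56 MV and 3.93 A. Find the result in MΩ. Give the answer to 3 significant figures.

(1.56e6) / (3.93) = 0.39695e6 Ω

0.397 MΩ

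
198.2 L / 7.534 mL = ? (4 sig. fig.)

26310

(198.2) / (7.534e-3) = 26.307e3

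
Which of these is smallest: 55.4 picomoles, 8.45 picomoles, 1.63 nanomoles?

8.45 picomoles

55.4 picomoles = 0.0000000000554 moles
8.45 picomoles = 0.00000000000845 moles
1.63 nanomoles = 0.00000000163 moles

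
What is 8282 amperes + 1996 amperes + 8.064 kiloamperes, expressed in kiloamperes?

In kiloamperes:
  8282 amperes = 8282 × 10^-3 kiloamperes = 8.282
  1996 amperes = 1996 × 10^-3 kiloamperes = 1.996
  8.064 kiloamperes → 8.064
Sum: 8.282 + 1.996 + 8.064 = 18.342

18.342 kiloamperes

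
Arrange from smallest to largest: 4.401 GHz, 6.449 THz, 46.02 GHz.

4.401 GHz < 46.02 GHz < 6.449 THz

4.401 GHz = 4401000000 Hz
6.449 THz = 6449000000000 Hz
46.02 GHz = 46020000000 Hz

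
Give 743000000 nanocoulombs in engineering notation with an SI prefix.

743 millicoulombs

= 743e-3 coulombs; 1e-3 is milli.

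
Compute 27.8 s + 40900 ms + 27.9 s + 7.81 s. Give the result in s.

104.41 s

In s:
  27.8 s → 27.8
  40900 ms = 40900 × 10^-3 s = 40.9
  27.9 s → 27.9
  7.81 s → 7.81
Sum: 27.8 + 40.9 + 27.9 + 7.81 = 104.41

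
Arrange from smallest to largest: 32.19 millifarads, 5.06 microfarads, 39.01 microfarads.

32.19 millifarads = 0.03219 farads
5.06 microfarads = 0.00000506 farads
39.01 microfarads = 0.00003901 farads

5.06 microfarads < 39.01 microfarads < 32.19 millifarads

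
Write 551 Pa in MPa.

0.000551 MPa

(no prefix) = 10⁰, mega = 10⁶; factor is 10⁻⁶.
551 × 10⁻⁶ = 0.000551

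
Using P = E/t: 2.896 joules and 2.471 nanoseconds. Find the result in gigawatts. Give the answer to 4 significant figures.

(2.896) / (2.471 × 10^-9) = 1.172 × 10^9 W

1.172 gigawatts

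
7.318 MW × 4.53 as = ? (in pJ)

33.15054 pJ

7.318e6 × 4.53e-18 = 33.15054e-12 J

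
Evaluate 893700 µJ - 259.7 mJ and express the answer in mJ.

In mJ:
  893700 µJ = 893700 × 10^-3 mJ = 893.7
  259.7 mJ → 259.7
Difference: 893.7 - 259.7 = 634

634 mJ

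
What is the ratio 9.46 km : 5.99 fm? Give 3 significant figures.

1580000000000000000

(9.46 × 10³) / (5.99 × 10⁻¹⁵) = 1.579 × 10¹⁸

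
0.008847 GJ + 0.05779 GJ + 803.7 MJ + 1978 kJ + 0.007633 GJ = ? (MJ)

879.948 MJ

In MJ:
  0.008847 GJ = 0.008847 × 10^3 MJ = 8.847
  0.05779 GJ = 0.05779 × 10^3 MJ = 57.79
  803.7 MJ → 803.7
  1978 kJ = 1978 × 10^-3 MJ = 1.978
  0.007633 GJ = 0.007633 × 10^3 MJ = 7.633
Sum: 8.847 + 57.79 + 803.7 + 1.978 + 7.633 = 879.948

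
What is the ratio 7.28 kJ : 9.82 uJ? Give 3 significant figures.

(7.28 × 10^3) / (9.82 × 10^-6) = 0.7413 × 10^9

741000000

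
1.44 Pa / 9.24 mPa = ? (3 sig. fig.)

(1.44) / (9.24 × 10⁻³) = 0.1558 × 10³

156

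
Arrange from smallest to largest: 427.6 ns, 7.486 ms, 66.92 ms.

427.6 ns = 0.0000004276 s
7.486 ms = 0.007486 s
66.92 ms = 0.06692 s

427.6 ns < 7.486 ms < 66.92 ms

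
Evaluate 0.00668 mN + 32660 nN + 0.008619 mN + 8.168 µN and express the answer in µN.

In µN:
  0.00668 mN = 0.00668 × 10^3 µN = 6.68
  32660 nN = 32660 × 10^-3 µN = 32.66
  0.008619 mN = 0.008619 × 10^3 µN = 8.619
  8.168 µN → 8.168
Sum: 6.68 + 32.66 + 8.619 + 8.168 = 56.127

56.127 µN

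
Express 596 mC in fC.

milli = 10^-3, femto = 10^-15; factor is 10^12.
596 × 10^12 = 596000000000000

596000000000000 fC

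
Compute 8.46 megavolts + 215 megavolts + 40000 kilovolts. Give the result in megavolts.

263.46 megavolts

In megavolts:
  8.46 megavolts → 8.46
  215 megavolts → 215
  40000 kilovolts = 40000e-3 megavolts = 40
Sum: 8.46 + 215 + 40 = 263.46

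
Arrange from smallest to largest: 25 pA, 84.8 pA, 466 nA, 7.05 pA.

25 pA = 0.000000000025 A
84.8 pA = 0.0000000000848 A
466 nA = 0.000000466 A
7.05 pA = 0.00000000000705 A

7.05 pA < 25 pA < 84.8 pA < 466 nA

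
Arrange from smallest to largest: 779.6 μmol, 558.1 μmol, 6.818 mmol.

558.1 μmol < 779.6 μmol < 6.818 mmol

779.6 μmol = 0.0007796 mol
558.1 μmol = 0.0005581 mol
6.818 mmol = 0.006818 mol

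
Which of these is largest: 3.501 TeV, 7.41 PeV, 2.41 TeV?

7.41 PeV

3.501 TeV = 3501000000000 eV
7.41 PeV = 7410000000000000 eV
2.41 TeV = 2410000000000 eV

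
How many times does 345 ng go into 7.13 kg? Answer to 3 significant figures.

(7.13 × 10^3) / (345 × 10^-9) = 0.02067 × 10^12

20700000000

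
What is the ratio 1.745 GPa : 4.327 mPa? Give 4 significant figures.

403300000000

(1.745e9) / (4.327e-3) = 0.40328e12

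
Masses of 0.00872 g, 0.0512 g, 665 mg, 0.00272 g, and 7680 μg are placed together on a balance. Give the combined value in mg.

735.32 mg

In mg:
  0.00872 g = 0.00872e3 mg = 8.72
  0.0512 g = 0.0512e3 mg = 51.2
  665 mg → 665
  0.00272 g = 0.00272e3 mg = 2.72
  7680 μg = 7680e-3 mg = 7.68
Sum: 8.72 + 51.2 + 665 + 2.72 + 7.68 = 735.32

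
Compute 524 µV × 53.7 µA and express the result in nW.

28.1388 nW

524 × 10⁻⁶ × 53.7 × 10⁻⁶ = 28138.8 × 10⁻¹² W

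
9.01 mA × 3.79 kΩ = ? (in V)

9.01 × 10⁻³ × 3.79 × 10³ = 34.1479 V

34.1479 V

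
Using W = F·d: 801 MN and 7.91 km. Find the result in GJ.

801 × 10^6 × 7.91 × 10^3 = 6335.91 × 10^9 J

6335.91 GJ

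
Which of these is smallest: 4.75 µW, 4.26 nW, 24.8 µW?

4.26 nW

4.75 µW = 0.00000475 W
4.26 nW = 0.00000000426 W
24.8 µW = 0.0000248 W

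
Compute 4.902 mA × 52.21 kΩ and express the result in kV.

0.25593342 kV

4.902 × 10⁻³ × 52.21 × 10³ = 255.93342 V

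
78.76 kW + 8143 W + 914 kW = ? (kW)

In kW:
  78.76 kW → 78.76
  8143 W = 8143e-3 kW = 8.143
  914 kW → 914
Sum: 78.76 + 8.143 + 914 = 1000.903

1000.903 kW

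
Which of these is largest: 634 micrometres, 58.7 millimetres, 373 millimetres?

634 micrometres = 0.000634 metres
58.7 millimetres = 0.0587 metres
373 millimetres = 0.373 metres

373 millimetres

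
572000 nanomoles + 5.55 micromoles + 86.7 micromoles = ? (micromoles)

664.25 micromoles

In micromoles:
  572000 nanomoles = 572000 × 10⁻³ micromoles = 572
  5.55 micromoles → 5.55
  86.7 micromoles → 86.7
Sum: 572 + 5.55 + 86.7 = 664.25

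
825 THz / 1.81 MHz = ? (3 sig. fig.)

456000000

(825 × 10^12) / (1.81 × 10^6) = 455.8 × 10^6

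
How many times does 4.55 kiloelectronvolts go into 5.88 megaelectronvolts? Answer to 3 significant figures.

1290

(5.88 × 10⁶) / (4.55 × 10³) = 1.292 × 10³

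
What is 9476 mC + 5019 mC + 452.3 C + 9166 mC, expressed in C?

In C:
  9476 mC = 9476 × 10⁻³ C = 9.476
  5019 mC = 5019 × 10⁻³ C = 5.019
  452.3 C → 452.3
  9166 mC = 9166 × 10⁻³ C = 9.166
Sum: 9.476 + 5.019 + 452.3 + 9.166 = 475.961

475.961 C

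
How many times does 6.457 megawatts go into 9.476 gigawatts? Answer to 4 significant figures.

(9.476 × 10⁹) / (6.457 × 10⁶) = 1.4676 × 10³

1468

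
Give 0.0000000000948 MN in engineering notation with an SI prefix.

= 94.8 × 10⁻⁶ N; 10⁻⁶ is micro.

94.8 μN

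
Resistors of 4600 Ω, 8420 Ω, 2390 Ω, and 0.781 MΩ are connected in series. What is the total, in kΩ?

796.41 kΩ

In kΩ:
  4600 Ω = 4600e-3 kΩ = 4.6
  8420 Ω = 8420e-3 kΩ = 8.42
  2390 Ω = 2390e-3 kΩ = 2.39
  0.781 MΩ = 0.781e3 kΩ = 781
Sum: 4.6 + 8.42 + 2.39 + 781 = 796.41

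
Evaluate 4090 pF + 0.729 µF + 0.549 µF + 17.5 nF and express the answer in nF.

1299.59 nF

In nF:
  4090 pF = 4090 × 10⁻³ nF = 4.09
  0.729 µF = 0.729 × 10³ nF = 729
  0.549 µF = 0.549 × 10³ nF = 549
  17.5 nF → 17.5
Sum: 4.09 + 729 + 549 + 17.5 = 1299.59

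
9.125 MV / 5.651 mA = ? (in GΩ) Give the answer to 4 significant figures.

1.615 GΩ

(9.125e6) / (5.651e-3) = 1.61476e9 Ω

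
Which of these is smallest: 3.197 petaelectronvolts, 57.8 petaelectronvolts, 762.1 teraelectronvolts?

3.197 petaelectronvolts = 3197000000000000 electronvolts
57.8 petaelectronvolts = 57800000000000000 electronvolts
762.1 teraelectronvolts = 762100000000000 electronvolts

762.1 teraelectronvolts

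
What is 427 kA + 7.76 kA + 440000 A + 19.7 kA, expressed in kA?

In kA:
  427 kA → 427
  7.76 kA → 7.76
  440000 A = 440000 × 10⁻³ kA = 440
  19.7 kA → 19.7
Sum: 427 + 7.76 + 440 + 19.7 = 894.46

894.46 kA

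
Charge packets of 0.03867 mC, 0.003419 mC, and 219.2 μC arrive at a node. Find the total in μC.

261.289 μC

In μC:
  0.03867 mC = 0.03867 × 10^3 μC = 38.67
  0.003419 mC = 0.003419 × 10^3 μC = 3.419
  219.2 μC → 219.2
Sum: 38.67 + 3.419 + 219.2 = 261.289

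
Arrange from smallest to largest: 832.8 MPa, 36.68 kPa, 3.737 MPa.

832.8 MPa = 832800000 Pa
36.68 kPa = 36680 Pa
3.737 MPa = 3737000 Pa

36.68 kPa < 3.737 MPa < 832.8 MPa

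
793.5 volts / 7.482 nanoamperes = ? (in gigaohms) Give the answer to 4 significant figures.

(793.5) / (7.482 × 10⁻⁹) = 106.055 × 10⁹ Ω

106.1 gigaohms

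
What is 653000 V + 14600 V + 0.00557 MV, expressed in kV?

In kV:
  653000 V = 653000 × 10^-3 kV = 653
  14600 V = 14600 × 10^-3 kV = 14.6
  0.00557 MV = 0.00557 × 10^3 kV = 5.57
Sum: 653 + 14.6 + 5.57 = 673.17

673.17 kV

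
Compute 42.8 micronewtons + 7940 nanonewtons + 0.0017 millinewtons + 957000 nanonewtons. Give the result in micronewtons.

1009.44 micronewtons

In micronewtons:
  42.8 micronewtons → 42.8
  7940 nanonewtons = 7940 × 10^-3 micronewtons = 7.94
  0.0017 millinewtons = 0.0017 × 10^3 micronewtons = 1.7
  957000 nanonewtons = 957000 × 10^-3 micronewtons = 957
Sum: 42.8 + 7.94 + 1.7 + 957 = 1009.44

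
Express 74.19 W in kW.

(no prefix) = 10⁰, kilo = 10³; factor is 10⁻³.
74.19 × 10⁻³ = 0.07419

0.07419 kW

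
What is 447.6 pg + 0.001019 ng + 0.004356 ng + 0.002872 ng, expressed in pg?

455.847 pg

In pg:
  447.6 pg → 447.6
  0.001019 ng = 0.001019 × 10^3 pg = 1.019
  0.004356 ng = 0.004356 × 10^3 pg = 4.356
  0.002872 ng = 0.002872 × 10^3 pg = 2.872
Sum: 447.6 + 1.019 + 4.356 + 2.872 = 455.847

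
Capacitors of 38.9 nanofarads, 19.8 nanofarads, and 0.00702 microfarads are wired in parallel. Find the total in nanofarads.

65.72 nanofarads

In nanofarads:
  38.9 nanofarads → 38.9
  19.8 nanofarads → 19.8
  0.00702 microfarads = 0.00702e3 nanofarads = 7.02
Sum: 38.9 + 19.8 + 7.02 = 65.72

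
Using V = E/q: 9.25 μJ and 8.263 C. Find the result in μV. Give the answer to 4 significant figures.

(9.25 × 10^-6) / (8.263) = 1.11945 × 10^-6 V

1.119 μV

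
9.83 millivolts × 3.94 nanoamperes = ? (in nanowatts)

9.83e-3 × 3.94e-9 = 38.7302e-12 W

0.0387302 nanowatts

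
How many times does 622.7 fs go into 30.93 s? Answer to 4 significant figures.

49670000000000

(30.93) / (622.7e-15) = 0.049671e15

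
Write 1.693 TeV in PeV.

0.001693 PeV

tera = 10^12, peta = 10^15; factor is 10^-3.
1.693 × 10^-3 = 0.001693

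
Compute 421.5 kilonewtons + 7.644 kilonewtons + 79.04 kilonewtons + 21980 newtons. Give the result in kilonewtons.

530.164 kilonewtons

In kilonewtons:
  421.5 kilonewtons → 421.5
  7.644 kilonewtons → 7.644
  79.04 kilonewtons → 79.04
  21980 newtons = 21980 × 10⁻³ kilonewtons = 21.98
Sum: 421.5 + 7.644 + 79.04 + 21.98 = 530.164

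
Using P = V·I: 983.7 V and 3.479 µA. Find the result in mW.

3.4222923 mW

983.7 × 3.479 × 10⁻⁶ = 3422.2923 × 10⁻⁶ W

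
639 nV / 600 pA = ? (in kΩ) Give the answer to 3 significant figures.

(639 × 10⁻⁹) / (600 × 10⁻¹²) = 1.065 × 10³ Ω

1.06 kΩ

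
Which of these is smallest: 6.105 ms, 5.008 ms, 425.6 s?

6.105 ms = 0.006105 s
5.008 ms = 0.005008 s
425.6 s = 425.6 s

5.008 ms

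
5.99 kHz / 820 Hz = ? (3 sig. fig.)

(5.99 × 10^3) / (820) = 0.007305 × 10^3

7.30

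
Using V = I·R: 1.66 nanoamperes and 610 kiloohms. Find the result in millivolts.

1.66e-9 × 610e3 = 1012.6e-6 V

1.0126 millivolts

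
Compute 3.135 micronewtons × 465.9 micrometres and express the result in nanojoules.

3.135e-6 × 465.9e-6 = 1460.5965e-12 J

1.4605965 nanojoules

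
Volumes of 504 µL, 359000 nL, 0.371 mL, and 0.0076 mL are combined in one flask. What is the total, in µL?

In µL:
  504 µL → 504
  359000 nL = 359000 × 10⁻³ µL = 359
  0.371 mL = 0.371 × 10³ µL = 371
  0.0076 mL = 0.0076 × 10³ µL = 7.6
Sum: 504 + 359 + 371 + 7.6 = 1241.6

1241.6 µL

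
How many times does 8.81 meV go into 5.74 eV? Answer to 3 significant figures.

652

(5.74) / (8.81 × 10^-3) = 0.6515 × 10^3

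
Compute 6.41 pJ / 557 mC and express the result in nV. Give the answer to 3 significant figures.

(6.41e-12) / (557e-3) = 0.011508e-9 V

0.0115 nV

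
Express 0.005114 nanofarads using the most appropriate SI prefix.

5.114 picofarads

= 5.114 × 10⁻¹² farads; 10⁻¹² is pico.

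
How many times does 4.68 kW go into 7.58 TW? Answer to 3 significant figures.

1620000000

(7.58e12) / (4.68e3) = 1.62e9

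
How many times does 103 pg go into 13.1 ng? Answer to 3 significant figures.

127

(13.1 × 10⁻⁹) / (103 × 10⁻¹²) = 0.1272 × 10³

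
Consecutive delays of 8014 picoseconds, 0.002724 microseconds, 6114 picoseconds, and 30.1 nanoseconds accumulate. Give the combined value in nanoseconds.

46.952 nanoseconds

In nanoseconds:
  8014 picoseconds = 8014e-3 nanoseconds = 8.014
  0.002724 microseconds = 0.002724e3 nanoseconds = 2.724
  6114 picoseconds = 6114e-3 nanoseconds = 6.114
  30.1 nanoseconds → 30.1
Sum: 8.014 + 2.724 + 6.114 + 30.1 = 46.952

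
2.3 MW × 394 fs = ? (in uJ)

2.3e6 × 394e-15 = 906.2e-9 J

0.9062 uJ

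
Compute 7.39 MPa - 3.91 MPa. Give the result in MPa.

3.48 MPa

In MPa:
  7.39 MPa → 7.39
  3.91 MPa → 3.91
Difference: 7.39 - 3.91 = 3.48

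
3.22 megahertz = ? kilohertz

mega = 1e6, kilo = 1e3; factor is 1e3.
3.22 × 1e3 = 3220

3220 kilohertz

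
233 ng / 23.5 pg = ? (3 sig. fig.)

9910

(233e-9) / (23.5e-12) = 9.915e3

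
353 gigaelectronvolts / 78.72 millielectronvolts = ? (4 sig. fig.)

4484000000000

(353 × 10^9) / (78.72 × 10^-3) = 4.4842 × 10^12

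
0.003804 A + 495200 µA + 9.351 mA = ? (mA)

508.355 mA

In mA:
  0.003804 A = 0.003804 × 10^3 mA = 3.804
  495200 µA = 495200 × 10^-3 mA = 495.2
  9.351 mA → 9.351
Sum: 3.804 + 495.2 + 9.351 = 508.355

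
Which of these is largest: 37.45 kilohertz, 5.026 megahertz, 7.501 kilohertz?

37.45 kilohertz = 37450 hertz
5.026 megahertz = 5026000 hertz
7.501 kilohertz = 7501 hertz

5.026 megahertz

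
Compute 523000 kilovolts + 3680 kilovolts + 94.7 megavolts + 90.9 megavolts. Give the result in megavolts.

In megavolts:
  523000 kilovolts = 523000e-3 megavolts = 523
  3680 kilovolts = 3680e-3 megavolts = 3.68
  94.7 megavolts → 94.7
  90.9 megavolts → 90.9
Sum: 523 + 3.68 + 94.7 + 90.9 = 712.28

712.28 megavolts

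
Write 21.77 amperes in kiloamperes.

(no prefix) = 1e0, kilo = 1e3; factor is 1e-3.
21.77 × 1e-3 = 0.02177

0.02177 kiloamperes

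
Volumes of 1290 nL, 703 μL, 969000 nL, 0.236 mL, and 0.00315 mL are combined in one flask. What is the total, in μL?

1912.44 μL

In μL:
  1290 nL = 1290 × 10^-3 μL = 1.29
  703 μL → 703
  969000 nL = 969000 × 10^-3 μL = 969
  0.236 mL = 0.236 × 10^3 μL = 236
  0.00315 mL = 0.00315 × 10^3 μL = 3.15
Sum: 1.29 + 703 + 969 + 236 + 3.15 = 1912.44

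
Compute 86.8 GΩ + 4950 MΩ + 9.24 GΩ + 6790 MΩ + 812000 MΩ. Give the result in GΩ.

In GΩ:
  86.8 GΩ → 86.8
  4950 MΩ = 4950e-3 GΩ = 4.95
  9.24 GΩ → 9.24
  6790 MΩ = 6790e-3 GΩ = 6.79
  812000 MΩ = 812000e-3 GΩ = 812
Sum: 86.8 + 4.95 + 9.24 + 6.79 + 812 = 919.78

919.78 GΩ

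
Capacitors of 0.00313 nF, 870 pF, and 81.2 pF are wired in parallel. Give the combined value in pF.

954.33 pF

In pF:
  0.00313 nF = 0.00313e3 pF = 3.13
  870 pF → 870
  81.2 pF → 81.2
Sum: 3.13 + 870 + 81.2 = 954.33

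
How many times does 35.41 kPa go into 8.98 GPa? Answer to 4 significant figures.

(8.98e9) / (35.41e3) = 0.2536e6

253600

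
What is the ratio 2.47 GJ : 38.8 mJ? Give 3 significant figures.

63700000000

(2.47 × 10^9) / (38.8 × 10^-3) = 0.06366 × 10^12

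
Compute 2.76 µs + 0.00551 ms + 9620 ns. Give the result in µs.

In µs:
  2.76 µs → 2.76
  0.00551 ms = 0.00551 × 10^3 µs = 5.51
  9620 ns = 9620 × 10^-3 µs = 9.62
Sum: 2.76 + 5.51 + 9.62 = 17.89

17.89 µs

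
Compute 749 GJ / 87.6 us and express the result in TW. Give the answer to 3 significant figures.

(749 × 10^9) / (87.6 × 10^-6) = 8.5502 × 10^15 W

8550 TW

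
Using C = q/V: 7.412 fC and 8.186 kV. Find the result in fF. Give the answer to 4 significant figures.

(7.412e-15) / (8.186e3) = 0.905448e-18 F

0.0009054 fF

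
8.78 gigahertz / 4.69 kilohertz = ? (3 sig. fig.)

1870000

(8.78 × 10⁹) / (4.69 × 10³) = 1.872 × 10⁶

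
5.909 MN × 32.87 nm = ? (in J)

5.909e6 × 32.87e-9 = 194.22883e-3 J

0.19422883 J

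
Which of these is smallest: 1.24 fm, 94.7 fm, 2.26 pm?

1.24 fm

1.24 fm = 0.00000000000000124 m
94.7 fm = 0.0000000000000947 m
2.26 pm = 0.00000000000226 m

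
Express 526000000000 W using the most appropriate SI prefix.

= 526 × 10^9 W; 10^9 is giga.

526 GW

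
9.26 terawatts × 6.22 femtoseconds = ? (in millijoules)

9.26e12 × 6.22e-15 = 57.5972e-3 J

57.5972 millijoules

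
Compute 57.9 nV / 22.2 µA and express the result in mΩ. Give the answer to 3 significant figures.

(57.9 × 10^-9) / (22.2 × 10^-6) = 2.6081 × 10^-3 Ω

2.61 mΩ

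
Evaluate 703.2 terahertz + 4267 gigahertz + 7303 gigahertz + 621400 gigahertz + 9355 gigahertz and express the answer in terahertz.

1345.525 terahertz

In terahertz:
  703.2 terahertz → 703.2
  4267 gigahertz = 4267 × 10⁻³ terahertz = 4.267
  7303 gigahertz = 7303 × 10⁻³ terahertz = 7.303
  621400 gigahertz = 621400 × 10⁻³ terahertz = 621.4
  9355 gigahertz = 9355 × 10⁻³ terahertz = 9.355
Sum: 703.2 + 4.267 + 7.303 + 621.4 + 9.355 = 1345.525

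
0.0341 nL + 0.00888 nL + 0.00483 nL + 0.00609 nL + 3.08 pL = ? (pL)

56.98 pL

In pL:
  0.0341 nL = 0.0341 × 10^3 pL = 34.1
  0.00888 nL = 0.00888 × 10^3 pL = 8.88
  0.00483 nL = 0.00483 × 10^3 pL = 4.83
  0.00609 nL = 0.00609 × 10^3 pL = 6.09
  3.08 pL → 3.08
Sum: 34.1 + 8.88 + 4.83 + 6.09 + 3.08 = 56.98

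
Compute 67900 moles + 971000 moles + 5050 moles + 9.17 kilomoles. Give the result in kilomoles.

In kilomoles:
  67900 moles = 67900 × 10⁻³ kilomoles = 67.9
  971000 moles = 971000 × 10⁻³ kilomoles = 971
  5050 moles = 5050 × 10⁻³ kilomoles = 5.05
  9.17 kilomoles → 9.17
Sum: 67.9 + 971 + 5.05 + 9.17 = 1053.12

1053.12 kilomoles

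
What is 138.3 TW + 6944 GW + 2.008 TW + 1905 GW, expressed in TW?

In TW:
  138.3 TW → 138.3
  6944 GW = 6944 × 10⁻³ TW = 6.944
  2.008 TW → 2.008
  1905 GW = 1905 × 10⁻³ TW = 1.905
Sum: 138.3 + 6.944 + 2.008 + 1.905 = 149.157

149.157 TW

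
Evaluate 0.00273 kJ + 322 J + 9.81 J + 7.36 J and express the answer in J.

In J:
  0.00273 kJ = 0.00273 × 10^3 J = 2.73
  322 J → 322
  9.81 J → 9.81
  7.36 J → 7.36
Sum: 2.73 + 322 + 9.81 + 7.36 = 341.9

341.9 J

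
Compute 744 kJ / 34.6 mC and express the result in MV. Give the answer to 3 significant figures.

(744e3) / (34.6e-3) = 21.503e6 V

21.5 MV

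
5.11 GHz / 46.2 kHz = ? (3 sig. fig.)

111000

(5.11e9) / (46.2e3) = 0.1106e6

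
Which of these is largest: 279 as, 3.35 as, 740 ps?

279 as = 0.000000000000000279 s
3.35 as = 0.00000000000000000335 s
740 ps = 0.00000000074 s

740 ps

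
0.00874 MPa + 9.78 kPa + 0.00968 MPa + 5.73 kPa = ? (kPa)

In kPa:
  0.00874 MPa = 0.00874 × 10³ kPa = 8.74
  9.78 kPa → 9.78
  0.00968 MPa = 0.00968 × 10³ kPa = 9.68
  5.73 kPa → 5.73
Sum: 8.74 + 9.78 + 9.68 + 5.73 = 33.93

33.93 kPa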